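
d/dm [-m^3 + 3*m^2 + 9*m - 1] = -3*m^2 + 6*m + 9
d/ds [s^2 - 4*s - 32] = 2*s - 4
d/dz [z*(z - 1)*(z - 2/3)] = 3*z^2 - 10*z/3 + 2/3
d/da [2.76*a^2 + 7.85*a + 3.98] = 5.52*a + 7.85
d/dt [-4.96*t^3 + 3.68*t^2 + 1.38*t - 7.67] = -14.88*t^2 + 7.36*t + 1.38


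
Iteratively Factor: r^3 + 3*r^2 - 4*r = (r - 1)*(r^2 + 4*r) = (r - 1)*(r + 4)*(r)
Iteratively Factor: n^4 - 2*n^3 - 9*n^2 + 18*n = (n + 3)*(n^3 - 5*n^2 + 6*n) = (n - 3)*(n + 3)*(n^2 - 2*n) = (n - 3)*(n - 2)*(n + 3)*(n)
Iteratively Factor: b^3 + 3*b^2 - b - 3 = (b + 3)*(b^2 - 1) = (b - 1)*(b + 3)*(b + 1)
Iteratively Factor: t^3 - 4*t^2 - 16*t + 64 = (t - 4)*(t^2 - 16) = (t - 4)*(t + 4)*(t - 4)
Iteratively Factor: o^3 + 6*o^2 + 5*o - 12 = (o + 4)*(o^2 + 2*o - 3) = (o + 3)*(o + 4)*(o - 1)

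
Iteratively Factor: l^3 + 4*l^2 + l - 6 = (l - 1)*(l^2 + 5*l + 6) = (l - 1)*(l + 3)*(l + 2)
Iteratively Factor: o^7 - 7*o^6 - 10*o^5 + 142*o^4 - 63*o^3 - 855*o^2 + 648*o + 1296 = (o + 3)*(o^6 - 10*o^5 + 20*o^4 + 82*o^3 - 309*o^2 + 72*o + 432) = (o + 3)^2*(o^5 - 13*o^4 + 59*o^3 - 95*o^2 - 24*o + 144) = (o - 4)*(o + 3)^2*(o^4 - 9*o^3 + 23*o^2 - 3*o - 36) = (o - 4)^2*(o + 3)^2*(o^3 - 5*o^2 + 3*o + 9) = (o - 4)^2*(o - 3)*(o + 3)^2*(o^2 - 2*o - 3) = (o - 4)^2*(o - 3)*(o + 1)*(o + 3)^2*(o - 3)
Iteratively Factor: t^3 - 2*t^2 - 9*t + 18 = (t + 3)*(t^2 - 5*t + 6) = (t - 2)*(t + 3)*(t - 3)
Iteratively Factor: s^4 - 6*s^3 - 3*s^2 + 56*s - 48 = (s - 4)*(s^3 - 2*s^2 - 11*s + 12) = (s - 4)*(s - 1)*(s^2 - s - 12) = (s - 4)^2*(s - 1)*(s + 3)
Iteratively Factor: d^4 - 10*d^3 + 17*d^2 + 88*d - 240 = (d - 5)*(d^3 - 5*d^2 - 8*d + 48) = (d - 5)*(d + 3)*(d^2 - 8*d + 16) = (d - 5)*(d - 4)*(d + 3)*(d - 4)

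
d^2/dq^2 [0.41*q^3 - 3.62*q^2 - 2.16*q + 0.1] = 2.46*q - 7.24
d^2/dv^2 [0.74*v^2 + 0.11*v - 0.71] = 1.48000000000000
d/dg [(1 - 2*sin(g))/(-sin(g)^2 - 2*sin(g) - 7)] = 2*(sin(g) + cos(g)^2 + 7)*cos(g)/(sin(g)^2 + 2*sin(g) + 7)^2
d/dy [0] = 0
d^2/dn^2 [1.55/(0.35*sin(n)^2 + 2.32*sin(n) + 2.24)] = (-0.7595*sin(n)^4 - 3.7758*sin(n)^3 - 2.34267*sin(n)^2 + 15.60664*sin(n) + 14.25504)/(0.35*sin(n)^2 + 2.32*sin(n) + 2.24)^3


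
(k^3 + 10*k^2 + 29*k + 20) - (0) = k^3 + 10*k^2 + 29*k + 20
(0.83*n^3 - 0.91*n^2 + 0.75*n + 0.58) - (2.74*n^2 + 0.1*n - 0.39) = 0.83*n^3 - 3.65*n^2 + 0.65*n + 0.97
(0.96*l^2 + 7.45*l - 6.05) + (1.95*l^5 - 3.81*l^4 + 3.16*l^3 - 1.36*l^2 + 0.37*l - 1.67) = 1.95*l^5 - 3.81*l^4 + 3.16*l^3 - 0.4*l^2 + 7.82*l - 7.72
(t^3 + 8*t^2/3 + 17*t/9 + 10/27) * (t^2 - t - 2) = t^5 + 5*t^4/3 - 25*t^3/9 - 185*t^2/27 - 112*t/27 - 20/27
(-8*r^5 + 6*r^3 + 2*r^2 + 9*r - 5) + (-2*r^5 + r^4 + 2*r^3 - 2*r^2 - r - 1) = -10*r^5 + r^4 + 8*r^3 + 8*r - 6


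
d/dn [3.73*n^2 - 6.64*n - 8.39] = 7.46*n - 6.64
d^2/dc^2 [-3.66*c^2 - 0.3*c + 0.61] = -7.32000000000000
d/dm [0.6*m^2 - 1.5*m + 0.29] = 1.2*m - 1.5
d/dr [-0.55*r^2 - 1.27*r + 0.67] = -1.1*r - 1.27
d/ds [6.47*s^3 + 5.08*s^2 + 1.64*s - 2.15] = 19.41*s^2 + 10.16*s + 1.64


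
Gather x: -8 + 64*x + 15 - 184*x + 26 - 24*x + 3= 36 - 144*x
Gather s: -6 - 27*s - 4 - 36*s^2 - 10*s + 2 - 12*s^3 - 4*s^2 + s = -12*s^3 - 40*s^2 - 36*s - 8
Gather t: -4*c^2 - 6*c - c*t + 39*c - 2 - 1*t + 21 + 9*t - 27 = -4*c^2 + 33*c + t*(8 - c) - 8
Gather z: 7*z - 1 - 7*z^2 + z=-7*z^2 + 8*z - 1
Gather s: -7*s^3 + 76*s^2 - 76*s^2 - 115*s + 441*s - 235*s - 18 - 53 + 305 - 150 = -7*s^3 + 91*s + 84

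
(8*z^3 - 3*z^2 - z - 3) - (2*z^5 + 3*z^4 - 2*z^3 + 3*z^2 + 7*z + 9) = -2*z^5 - 3*z^4 + 10*z^3 - 6*z^2 - 8*z - 12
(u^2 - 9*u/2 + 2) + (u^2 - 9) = 2*u^2 - 9*u/2 - 7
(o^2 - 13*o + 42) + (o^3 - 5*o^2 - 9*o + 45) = o^3 - 4*o^2 - 22*o + 87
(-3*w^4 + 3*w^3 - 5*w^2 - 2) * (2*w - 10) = -6*w^5 + 36*w^4 - 40*w^3 + 50*w^2 - 4*w + 20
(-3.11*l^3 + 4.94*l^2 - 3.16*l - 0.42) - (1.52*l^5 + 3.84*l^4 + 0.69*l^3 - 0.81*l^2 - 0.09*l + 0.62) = -1.52*l^5 - 3.84*l^4 - 3.8*l^3 + 5.75*l^2 - 3.07*l - 1.04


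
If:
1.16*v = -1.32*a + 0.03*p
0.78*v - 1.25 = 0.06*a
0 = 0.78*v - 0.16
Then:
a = -18.17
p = -791.40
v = 0.21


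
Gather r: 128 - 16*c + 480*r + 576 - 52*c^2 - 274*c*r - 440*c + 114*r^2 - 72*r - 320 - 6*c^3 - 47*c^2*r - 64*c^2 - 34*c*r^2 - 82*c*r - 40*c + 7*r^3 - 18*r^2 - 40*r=-6*c^3 - 116*c^2 - 496*c + 7*r^3 + r^2*(96 - 34*c) + r*(-47*c^2 - 356*c + 368) + 384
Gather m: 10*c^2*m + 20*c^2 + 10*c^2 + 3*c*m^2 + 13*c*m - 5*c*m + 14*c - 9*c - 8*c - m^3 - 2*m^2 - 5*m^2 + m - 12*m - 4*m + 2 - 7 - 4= 30*c^2 - 3*c - m^3 + m^2*(3*c - 7) + m*(10*c^2 + 8*c - 15) - 9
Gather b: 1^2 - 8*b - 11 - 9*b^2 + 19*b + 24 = -9*b^2 + 11*b + 14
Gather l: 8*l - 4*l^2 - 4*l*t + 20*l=-4*l^2 + l*(28 - 4*t)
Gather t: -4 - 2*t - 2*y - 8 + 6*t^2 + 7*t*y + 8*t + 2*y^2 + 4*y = 6*t^2 + t*(7*y + 6) + 2*y^2 + 2*y - 12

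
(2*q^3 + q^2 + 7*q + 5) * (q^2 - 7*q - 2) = 2*q^5 - 13*q^4 - 4*q^3 - 46*q^2 - 49*q - 10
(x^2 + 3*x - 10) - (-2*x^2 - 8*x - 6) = 3*x^2 + 11*x - 4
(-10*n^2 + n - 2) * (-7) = 70*n^2 - 7*n + 14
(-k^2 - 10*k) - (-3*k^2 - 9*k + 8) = 2*k^2 - k - 8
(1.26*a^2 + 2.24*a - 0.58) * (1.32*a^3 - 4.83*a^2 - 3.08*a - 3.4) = 1.6632*a^5 - 3.129*a^4 - 15.4656*a^3 - 8.3818*a^2 - 5.8296*a + 1.972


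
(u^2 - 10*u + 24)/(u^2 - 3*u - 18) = (u - 4)/(u + 3)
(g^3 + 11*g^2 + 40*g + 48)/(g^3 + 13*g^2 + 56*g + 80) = (g + 3)/(g + 5)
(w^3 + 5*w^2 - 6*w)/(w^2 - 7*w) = (w^2 + 5*w - 6)/(w - 7)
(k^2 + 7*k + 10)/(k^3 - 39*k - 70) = 1/(k - 7)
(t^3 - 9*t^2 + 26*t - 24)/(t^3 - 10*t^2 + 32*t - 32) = (t - 3)/(t - 4)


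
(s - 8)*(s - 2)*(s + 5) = s^3 - 5*s^2 - 34*s + 80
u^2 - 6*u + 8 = (u - 4)*(u - 2)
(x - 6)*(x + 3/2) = x^2 - 9*x/2 - 9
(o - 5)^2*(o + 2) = o^3 - 8*o^2 + 5*o + 50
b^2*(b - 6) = b^3 - 6*b^2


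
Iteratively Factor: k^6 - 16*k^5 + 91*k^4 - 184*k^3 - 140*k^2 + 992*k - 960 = (k - 3)*(k^5 - 13*k^4 + 52*k^3 - 28*k^2 - 224*k + 320) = (k - 4)*(k - 3)*(k^4 - 9*k^3 + 16*k^2 + 36*k - 80) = (k - 4)^2*(k - 3)*(k^3 - 5*k^2 - 4*k + 20) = (k - 4)^2*(k - 3)*(k - 2)*(k^2 - 3*k - 10) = (k - 5)*(k - 4)^2*(k - 3)*(k - 2)*(k + 2)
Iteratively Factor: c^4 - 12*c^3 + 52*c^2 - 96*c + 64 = (c - 4)*(c^3 - 8*c^2 + 20*c - 16) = (c - 4)*(c - 2)*(c^2 - 6*c + 8) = (c - 4)*(c - 2)^2*(c - 4)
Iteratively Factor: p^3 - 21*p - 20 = (p + 1)*(p^2 - p - 20) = (p + 1)*(p + 4)*(p - 5)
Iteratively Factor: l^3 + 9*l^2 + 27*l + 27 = (l + 3)*(l^2 + 6*l + 9) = (l + 3)^2*(l + 3)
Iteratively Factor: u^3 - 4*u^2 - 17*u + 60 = (u + 4)*(u^2 - 8*u + 15) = (u - 3)*(u + 4)*(u - 5)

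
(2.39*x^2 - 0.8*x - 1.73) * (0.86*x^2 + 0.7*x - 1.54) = 2.0554*x^4 + 0.985*x^3 - 5.7284*x^2 + 0.0210000000000004*x + 2.6642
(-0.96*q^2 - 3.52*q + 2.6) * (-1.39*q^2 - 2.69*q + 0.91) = 1.3344*q^4 + 7.4752*q^3 + 4.9812*q^2 - 10.1972*q + 2.366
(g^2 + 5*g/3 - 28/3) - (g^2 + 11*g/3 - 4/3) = -2*g - 8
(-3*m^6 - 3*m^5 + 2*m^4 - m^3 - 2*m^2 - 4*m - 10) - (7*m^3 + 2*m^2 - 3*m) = -3*m^6 - 3*m^5 + 2*m^4 - 8*m^3 - 4*m^2 - m - 10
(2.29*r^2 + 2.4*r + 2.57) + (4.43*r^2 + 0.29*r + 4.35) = 6.72*r^2 + 2.69*r + 6.92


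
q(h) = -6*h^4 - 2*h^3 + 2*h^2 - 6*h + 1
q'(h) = -24*h^3 - 6*h^2 + 4*h - 6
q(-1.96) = -53.05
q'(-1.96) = 143.82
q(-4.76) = -2789.63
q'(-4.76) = 2427.42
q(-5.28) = -4280.40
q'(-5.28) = 3338.36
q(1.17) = -17.73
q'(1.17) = -47.97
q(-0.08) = 1.49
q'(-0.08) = -6.35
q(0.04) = 0.76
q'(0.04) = -5.85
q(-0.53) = 4.57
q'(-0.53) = -6.23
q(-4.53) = -2271.50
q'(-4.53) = 2083.79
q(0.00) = 1.00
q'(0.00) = -6.00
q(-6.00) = -7235.00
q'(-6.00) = 4938.00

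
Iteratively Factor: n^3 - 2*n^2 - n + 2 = (n - 1)*(n^2 - n - 2) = (n - 2)*(n - 1)*(n + 1)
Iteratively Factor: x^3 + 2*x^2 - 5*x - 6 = (x + 3)*(x^2 - x - 2) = (x + 1)*(x + 3)*(x - 2)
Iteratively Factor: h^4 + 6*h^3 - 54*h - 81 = (h + 3)*(h^3 + 3*h^2 - 9*h - 27) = (h - 3)*(h + 3)*(h^2 + 6*h + 9) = (h - 3)*(h + 3)^2*(h + 3)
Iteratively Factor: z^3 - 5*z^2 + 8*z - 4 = (z - 2)*(z^2 - 3*z + 2) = (z - 2)*(z - 1)*(z - 2)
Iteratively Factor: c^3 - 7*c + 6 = (c + 3)*(c^2 - 3*c + 2) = (c - 2)*(c + 3)*(c - 1)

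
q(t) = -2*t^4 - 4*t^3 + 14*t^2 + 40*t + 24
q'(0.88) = 49.90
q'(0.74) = 50.91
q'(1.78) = 6.70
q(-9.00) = -9408.00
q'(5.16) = -1234.13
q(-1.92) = -0.06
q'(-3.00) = 64.00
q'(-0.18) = 34.62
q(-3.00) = -24.00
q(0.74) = 59.05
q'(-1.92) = -1.37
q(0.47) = 45.38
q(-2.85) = -15.64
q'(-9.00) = 4648.00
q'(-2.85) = 47.92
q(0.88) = 66.12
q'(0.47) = 49.68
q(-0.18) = 17.27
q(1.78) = 96.92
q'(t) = -8*t^3 - 12*t^2 + 28*t + 40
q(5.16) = -1364.24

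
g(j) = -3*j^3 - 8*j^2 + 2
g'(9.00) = -873.00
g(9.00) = -2833.00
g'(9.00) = -873.00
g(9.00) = -2833.00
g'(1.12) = -29.21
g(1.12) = -12.25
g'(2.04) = -70.09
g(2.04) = -56.76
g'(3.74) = -185.73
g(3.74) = -266.84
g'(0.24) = -4.36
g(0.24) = 1.50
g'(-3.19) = -40.54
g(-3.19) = 17.98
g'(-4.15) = -88.60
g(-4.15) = 78.64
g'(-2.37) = -12.63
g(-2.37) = -3.00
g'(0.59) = -12.57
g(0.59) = -1.40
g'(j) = -9*j^2 - 16*j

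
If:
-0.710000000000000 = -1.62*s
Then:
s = 0.44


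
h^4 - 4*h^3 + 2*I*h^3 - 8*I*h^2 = h^2*(h - 4)*(h + 2*I)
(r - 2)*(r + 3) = r^2 + r - 6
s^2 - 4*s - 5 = (s - 5)*(s + 1)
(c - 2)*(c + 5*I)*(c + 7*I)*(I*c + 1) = I*c^4 - 11*c^3 - 2*I*c^3 + 22*c^2 - 23*I*c^2 - 35*c + 46*I*c + 70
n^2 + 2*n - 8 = (n - 2)*(n + 4)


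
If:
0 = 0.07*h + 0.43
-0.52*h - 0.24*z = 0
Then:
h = -6.14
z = 13.31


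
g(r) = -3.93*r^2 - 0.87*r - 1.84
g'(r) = -7.86*r - 0.87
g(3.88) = -64.38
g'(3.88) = -31.37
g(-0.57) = -2.62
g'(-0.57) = 3.61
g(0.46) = -3.07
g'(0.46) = -4.49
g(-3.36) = -43.28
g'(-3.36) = 25.54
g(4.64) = -90.49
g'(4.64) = -37.34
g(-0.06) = -1.80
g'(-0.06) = -0.40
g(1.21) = -8.65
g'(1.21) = -10.38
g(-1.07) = -5.41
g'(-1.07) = 7.54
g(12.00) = -578.20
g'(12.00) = -95.19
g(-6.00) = -138.10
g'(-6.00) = 46.29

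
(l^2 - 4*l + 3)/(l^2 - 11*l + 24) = (l - 1)/(l - 8)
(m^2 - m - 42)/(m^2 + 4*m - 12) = (m - 7)/(m - 2)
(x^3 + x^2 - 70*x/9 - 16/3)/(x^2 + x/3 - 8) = x + 2/3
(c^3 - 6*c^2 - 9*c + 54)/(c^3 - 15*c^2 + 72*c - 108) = (c + 3)/(c - 6)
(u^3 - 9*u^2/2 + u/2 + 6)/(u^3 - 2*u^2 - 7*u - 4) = (u - 3/2)/(u + 1)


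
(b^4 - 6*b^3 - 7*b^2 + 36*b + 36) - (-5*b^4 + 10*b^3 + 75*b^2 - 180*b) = 6*b^4 - 16*b^3 - 82*b^2 + 216*b + 36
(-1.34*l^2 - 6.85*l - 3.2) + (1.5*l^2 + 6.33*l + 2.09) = 0.16*l^2 - 0.52*l - 1.11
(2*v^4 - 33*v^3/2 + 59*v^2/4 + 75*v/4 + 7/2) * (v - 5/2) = 2*v^5 - 43*v^4/2 + 56*v^3 - 145*v^2/8 - 347*v/8 - 35/4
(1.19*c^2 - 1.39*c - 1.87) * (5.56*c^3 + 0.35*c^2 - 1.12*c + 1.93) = 6.6164*c^5 - 7.3119*c^4 - 12.2165*c^3 + 3.199*c^2 - 0.588299999999999*c - 3.6091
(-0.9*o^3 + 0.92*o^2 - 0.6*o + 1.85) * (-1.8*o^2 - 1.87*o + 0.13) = 1.62*o^5 + 0.0269999999999999*o^4 - 0.7574*o^3 - 2.0884*o^2 - 3.5375*o + 0.2405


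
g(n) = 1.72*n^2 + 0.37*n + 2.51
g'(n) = 3.44*n + 0.37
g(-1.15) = 4.36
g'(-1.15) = -3.59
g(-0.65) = 3.00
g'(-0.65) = -1.87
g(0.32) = 2.80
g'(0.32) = 1.47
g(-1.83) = 7.59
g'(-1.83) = -5.93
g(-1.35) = 5.15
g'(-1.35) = -4.27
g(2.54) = 14.55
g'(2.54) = 9.11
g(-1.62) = 6.42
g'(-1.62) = -5.20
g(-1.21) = 4.58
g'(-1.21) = -3.79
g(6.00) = 66.65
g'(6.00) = 21.01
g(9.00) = 145.16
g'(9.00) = 31.33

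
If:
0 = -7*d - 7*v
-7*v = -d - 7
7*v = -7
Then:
No Solution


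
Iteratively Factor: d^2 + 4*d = (d)*(d + 4)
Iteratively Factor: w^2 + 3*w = (w + 3)*(w)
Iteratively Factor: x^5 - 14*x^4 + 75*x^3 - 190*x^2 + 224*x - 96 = (x - 4)*(x^4 - 10*x^3 + 35*x^2 - 50*x + 24) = (x - 4)^2*(x^3 - 6*x^2 + 11*x - 6) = (x - 4)^2*(x - 1)*(x^2 - 5*x + 6) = (x - 4)^2*(x - 2)*(x - 1)*(x - 3)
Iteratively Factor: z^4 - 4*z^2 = (z - 2)*(z^3 + 2*z^2) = (z - 2)*(z + 2)*(z^2) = z*(z - 2)*(z + 2)*(z)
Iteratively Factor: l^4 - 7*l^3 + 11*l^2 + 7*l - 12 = (l - 4)*(l^3 - 3*l^2 - l + 3) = (l - 4)*(l - 1)*(l^2 - 2*l - 3) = (l - 4)*(l - 3)*(l - 1)*(l + 1)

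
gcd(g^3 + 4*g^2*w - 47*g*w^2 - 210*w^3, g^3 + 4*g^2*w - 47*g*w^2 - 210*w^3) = -g^3 - 4*g^2*w + 47*g*w^2 + 210*w^3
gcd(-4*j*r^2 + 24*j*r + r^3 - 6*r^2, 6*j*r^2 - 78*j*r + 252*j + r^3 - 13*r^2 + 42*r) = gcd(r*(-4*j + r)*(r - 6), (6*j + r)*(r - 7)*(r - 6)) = r - 6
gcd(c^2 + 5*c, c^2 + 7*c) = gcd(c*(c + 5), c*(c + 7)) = c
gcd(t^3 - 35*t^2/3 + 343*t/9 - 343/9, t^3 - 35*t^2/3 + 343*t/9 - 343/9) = t^3 - 35*t^2/3 + 343*t/9 - 343/9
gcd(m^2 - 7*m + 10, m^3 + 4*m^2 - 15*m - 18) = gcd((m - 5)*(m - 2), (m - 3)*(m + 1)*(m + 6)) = 1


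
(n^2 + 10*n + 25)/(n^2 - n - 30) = (n + 5)/(n - 6)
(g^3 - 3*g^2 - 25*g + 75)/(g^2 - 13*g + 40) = (g^2 + 2*g - 15)/(g - 8)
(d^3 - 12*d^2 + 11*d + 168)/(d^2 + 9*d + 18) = (d^2 - 15*d + 56)/(d + 6)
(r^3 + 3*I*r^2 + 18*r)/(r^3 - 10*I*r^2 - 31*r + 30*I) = r*(r + 6*I)/(r^2 - 7*I*r - 10)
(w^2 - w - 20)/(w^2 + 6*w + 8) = (w - 5)/(w + 2)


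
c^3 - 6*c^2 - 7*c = c*(c - 7)*(c + 1)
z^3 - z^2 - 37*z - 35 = (z - 7)*(z + 1)*(z + 5)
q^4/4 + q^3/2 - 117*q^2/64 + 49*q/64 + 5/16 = (q/4 + 1)*(q - 5/4)*(q - 1)*(q + 1/4)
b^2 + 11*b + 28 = (b + 4)*(b + 7)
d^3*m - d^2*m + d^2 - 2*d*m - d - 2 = (d - 2)*(d + 1)*(d*m + 1)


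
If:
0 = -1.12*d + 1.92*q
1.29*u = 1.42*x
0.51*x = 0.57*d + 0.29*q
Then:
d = 0.689966178128523*x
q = 0.402480270574972*x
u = 1.10077519379845*x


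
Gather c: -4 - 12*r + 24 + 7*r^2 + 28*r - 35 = 7*r^2 + 16*r - 15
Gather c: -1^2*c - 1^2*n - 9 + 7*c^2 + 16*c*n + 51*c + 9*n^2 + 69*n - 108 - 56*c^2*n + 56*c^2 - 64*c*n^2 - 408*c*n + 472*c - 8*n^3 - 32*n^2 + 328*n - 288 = c^2*(63 - 56*n) + c*(-64*n^2 - 392*n + 522) - 8*n^3 - 23*n^2 + 396*n - 405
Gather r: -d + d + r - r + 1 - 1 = 0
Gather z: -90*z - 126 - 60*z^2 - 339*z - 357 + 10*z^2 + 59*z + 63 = -50*z^2 - 370*z - 420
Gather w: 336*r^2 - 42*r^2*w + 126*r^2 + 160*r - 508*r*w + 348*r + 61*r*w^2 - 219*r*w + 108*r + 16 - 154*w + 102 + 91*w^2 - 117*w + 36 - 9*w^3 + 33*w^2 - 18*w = 462*r^2 + 616*r - 9*w^3 + w^2*(61*r + 124) + w*(-42*r^2 - 727*r - 289) + 154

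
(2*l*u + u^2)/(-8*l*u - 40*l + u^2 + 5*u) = u*(2*l + u)/(-8*l*u - 40*l + u^2 + 5*u)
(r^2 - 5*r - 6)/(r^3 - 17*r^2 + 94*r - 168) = (r + 1)/(r^2 - 11*r + 28)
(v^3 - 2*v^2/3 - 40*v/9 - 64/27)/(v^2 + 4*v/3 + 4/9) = (9*v^2 - 12*v - 32)/(3*(3*v + 2))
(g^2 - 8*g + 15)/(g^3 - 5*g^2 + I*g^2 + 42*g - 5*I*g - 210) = (g - 3)/(g^2 + I*g + 42)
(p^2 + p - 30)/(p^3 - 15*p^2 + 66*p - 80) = (p + 6)/(p^2 - 10*p + 16)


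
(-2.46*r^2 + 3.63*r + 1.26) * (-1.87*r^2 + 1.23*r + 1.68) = 4.6002*r^4 - 9.8139*r^3 - 2.0241*r^2 + 7.6482*r + 2.1168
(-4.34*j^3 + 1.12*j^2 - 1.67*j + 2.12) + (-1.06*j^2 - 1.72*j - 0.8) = -4.34*j^3 + 0.0600000000000001*j^2 - 3.39*j + 1.32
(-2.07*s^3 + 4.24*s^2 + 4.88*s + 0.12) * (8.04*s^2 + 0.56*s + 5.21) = -16.6428*s^5 + 32.9304*s^4 + 30.8249*s^3 + 25.788*s^2 + 25.492*s + 0.6252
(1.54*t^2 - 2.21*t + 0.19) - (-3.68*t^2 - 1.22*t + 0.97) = 5.22*t^2 - 0.99*t - 0.78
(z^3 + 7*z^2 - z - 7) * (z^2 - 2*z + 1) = z^5 + 5*z^4 - 14*z^3 + 2*z^2 + 13*z - 7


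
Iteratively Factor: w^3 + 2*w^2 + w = (w)*(w^2 + 2*w + 1) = w*(w + 1)*(w + 1)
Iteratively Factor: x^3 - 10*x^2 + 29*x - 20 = (x - 5)*(x^2 - 5*x + 4) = (x - 5)*(x - 4)*(x - 1)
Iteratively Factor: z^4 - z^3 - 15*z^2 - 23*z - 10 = (z + 1)*(z^3 - 2*z^2 - 13*z - 10) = (z + 1)^2*(z^2 - 3*z - 10) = (z + 1)^2*(z + 2)*(z - 5)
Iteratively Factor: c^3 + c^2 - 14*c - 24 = (c - 4)*(c^2 + 5*c + 6) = (c - 4)*(c + 2)*(c + 3)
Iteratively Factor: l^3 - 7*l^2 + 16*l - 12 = (l - 3)*(l^2 - 4*l + 4) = (l - 3)*(l - 2)*(l - 2)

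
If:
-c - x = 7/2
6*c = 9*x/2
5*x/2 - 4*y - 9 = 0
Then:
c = -3/2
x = -2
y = -7/2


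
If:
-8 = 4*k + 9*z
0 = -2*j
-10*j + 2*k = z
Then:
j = 0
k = -4/11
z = -8/11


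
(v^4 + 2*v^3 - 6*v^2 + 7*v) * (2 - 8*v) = -8*v^5 - 14*v^4 + 52*v^3 - 68*v^2 + 14*v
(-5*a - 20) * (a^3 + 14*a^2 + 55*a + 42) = -5*a^4 - 90*a^3 - 555*a^2 - 1310*a - 840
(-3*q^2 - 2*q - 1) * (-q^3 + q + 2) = 3*q^5 + 2*q^4 - 2*q^3 - 8*q^2 - 5*q - 2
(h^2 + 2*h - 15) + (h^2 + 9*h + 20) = 2*h^2 + 11*h + 5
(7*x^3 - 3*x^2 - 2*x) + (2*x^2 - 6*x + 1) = 7*x^3 - x^2 - 8*x + 1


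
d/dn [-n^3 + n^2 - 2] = n*(2 - 3*n)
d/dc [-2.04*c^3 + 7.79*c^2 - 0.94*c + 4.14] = -6.12*c^2 + 15.58*c - 0.94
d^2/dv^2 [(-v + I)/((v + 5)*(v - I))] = -2/(v + 5)^3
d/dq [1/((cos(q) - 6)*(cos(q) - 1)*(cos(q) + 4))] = (3*cos(q)^2 - 6*cos(q) - 22)*sin(q)/((cos(q) - 6)^2*(cos(q) - 1)^2*(cos(q) + 4)^2)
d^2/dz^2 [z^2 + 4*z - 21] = 2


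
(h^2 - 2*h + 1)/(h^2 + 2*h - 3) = (h - 1)/(h + 3)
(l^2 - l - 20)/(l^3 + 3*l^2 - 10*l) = (l^2 - l - 20)/(l*(l^2 + 3*l - 10))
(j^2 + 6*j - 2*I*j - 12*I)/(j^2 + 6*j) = (j - 2*I)/j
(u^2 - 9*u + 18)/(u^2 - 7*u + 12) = (u - 6)/(u - 4)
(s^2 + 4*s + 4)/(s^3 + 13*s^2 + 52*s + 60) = (s + 2)/(s^2 + 11*s + 30)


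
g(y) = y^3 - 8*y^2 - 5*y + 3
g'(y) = 3*y^2 - 16*y - 5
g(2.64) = -47.56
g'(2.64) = -26.33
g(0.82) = -5.93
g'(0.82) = -16.10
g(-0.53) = 3.25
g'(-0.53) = 4.32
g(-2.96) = -78.23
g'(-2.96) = 68.64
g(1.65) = -22.54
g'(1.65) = -23.23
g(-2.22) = -36.27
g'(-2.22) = 45.31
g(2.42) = -41.78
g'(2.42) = -26.15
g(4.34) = -87.64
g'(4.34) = -17.93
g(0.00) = 3.00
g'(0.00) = -5.00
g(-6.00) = -471.00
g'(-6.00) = 199.00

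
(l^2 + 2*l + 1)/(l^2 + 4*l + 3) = (l + 1)/(l + 3)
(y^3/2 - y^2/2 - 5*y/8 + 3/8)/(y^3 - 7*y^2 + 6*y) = (4*y^3 - 4*y^2 - 5*y + 3)/(8*y*(y^2 - 7*y + 6))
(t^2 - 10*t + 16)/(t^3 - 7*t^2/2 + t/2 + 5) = 2*(t - 8)/(2*t^2 - 3*t - 5)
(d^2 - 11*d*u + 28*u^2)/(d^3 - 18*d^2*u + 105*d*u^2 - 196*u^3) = 1/(d - 7*u)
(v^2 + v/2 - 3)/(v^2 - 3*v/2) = (v + 2)/v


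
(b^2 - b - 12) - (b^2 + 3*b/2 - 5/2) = -5*b/2 - 19/2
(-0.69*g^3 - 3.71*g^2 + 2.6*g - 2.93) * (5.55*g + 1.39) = -3.8295*g^4 - 21.5496*g^3 + 9.2731*g^2 - 12.6475*g - 4.0727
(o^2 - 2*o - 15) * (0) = 0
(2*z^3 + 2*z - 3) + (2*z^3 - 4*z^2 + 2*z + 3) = 4*z^3 - 4*z^2 + 4*z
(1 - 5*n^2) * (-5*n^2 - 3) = 25*n^4 + 10*n^2 - 3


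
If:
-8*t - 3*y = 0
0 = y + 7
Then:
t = 21/8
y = -7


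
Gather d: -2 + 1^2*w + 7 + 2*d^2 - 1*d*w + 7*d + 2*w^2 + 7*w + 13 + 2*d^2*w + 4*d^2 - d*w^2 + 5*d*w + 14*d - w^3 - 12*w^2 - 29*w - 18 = d^2*(2*w + 6) + d*(-w^2 + 4*w + 21) - w^3 - 10*w^2 - 21*w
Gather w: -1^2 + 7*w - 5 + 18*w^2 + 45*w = 18*w^2 + 52*w - 6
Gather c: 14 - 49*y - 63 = -49*y - 49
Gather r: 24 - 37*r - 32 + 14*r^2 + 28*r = 14*r^2 - 9*r - 8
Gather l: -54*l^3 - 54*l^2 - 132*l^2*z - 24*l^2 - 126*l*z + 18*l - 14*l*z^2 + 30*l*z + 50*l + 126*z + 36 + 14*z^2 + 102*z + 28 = -54*l^3 + l^2*(-132*z - 78) + l*(-14*z^2 - 96*z + 68) + 14*z^2 + 228*z + 64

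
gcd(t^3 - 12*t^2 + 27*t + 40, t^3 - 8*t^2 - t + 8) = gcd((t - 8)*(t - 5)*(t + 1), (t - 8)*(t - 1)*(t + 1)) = t^2 - 7*t - 8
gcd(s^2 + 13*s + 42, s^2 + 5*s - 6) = s + 6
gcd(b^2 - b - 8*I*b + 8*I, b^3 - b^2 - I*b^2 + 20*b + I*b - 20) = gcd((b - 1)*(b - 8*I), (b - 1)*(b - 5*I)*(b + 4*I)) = b - 1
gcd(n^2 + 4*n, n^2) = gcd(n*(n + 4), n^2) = n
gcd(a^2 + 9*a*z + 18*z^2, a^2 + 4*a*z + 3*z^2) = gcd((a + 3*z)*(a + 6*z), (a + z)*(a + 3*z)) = a + 3*z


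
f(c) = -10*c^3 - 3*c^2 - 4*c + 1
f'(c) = -30*c^2 - 6*c - 4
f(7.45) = -4330.24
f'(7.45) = -1713.78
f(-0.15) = 1.57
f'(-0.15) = -3.78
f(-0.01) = 1.04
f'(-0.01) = -3.94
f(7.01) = -3619.18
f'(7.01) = -1520.26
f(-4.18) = 695.65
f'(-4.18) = -503.09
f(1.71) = -64.61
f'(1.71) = -101.98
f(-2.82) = 212.68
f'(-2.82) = -225.65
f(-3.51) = 410.52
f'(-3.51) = -352.54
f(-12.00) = 16897.00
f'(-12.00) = -4252.00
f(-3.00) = 256.00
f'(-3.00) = -256.00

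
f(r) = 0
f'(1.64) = 0.00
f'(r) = 0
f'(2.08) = 0.00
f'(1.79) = 0.00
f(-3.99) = 0.00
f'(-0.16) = 0.00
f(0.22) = 0.00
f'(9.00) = 0.00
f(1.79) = 0.00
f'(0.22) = 0.00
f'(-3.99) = 0.00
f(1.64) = 0.00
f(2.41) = 0.00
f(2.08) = 0.00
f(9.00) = 0.00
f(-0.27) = 0.00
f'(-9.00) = 0.00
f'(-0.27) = 0.00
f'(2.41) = 0.00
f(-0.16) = 0.00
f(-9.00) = 0.00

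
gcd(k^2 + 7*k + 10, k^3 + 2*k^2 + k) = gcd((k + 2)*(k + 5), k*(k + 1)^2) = 1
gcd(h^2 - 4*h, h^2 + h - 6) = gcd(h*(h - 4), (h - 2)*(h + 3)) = 1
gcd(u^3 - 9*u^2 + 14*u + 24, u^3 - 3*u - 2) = u + 1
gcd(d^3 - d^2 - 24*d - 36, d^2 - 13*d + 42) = d - 6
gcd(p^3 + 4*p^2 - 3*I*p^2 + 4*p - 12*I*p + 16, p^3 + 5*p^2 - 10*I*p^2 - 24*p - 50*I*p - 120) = p - 4*I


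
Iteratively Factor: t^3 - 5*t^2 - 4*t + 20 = (t - 2)*(t^2 - 3*t - 10) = (t - 2)*(t + 2)*(t - 5)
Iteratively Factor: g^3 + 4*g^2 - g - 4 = (g + 1)*(g^2 + 3*g - 4) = (g + 1)*(g + 4)*(g - 1)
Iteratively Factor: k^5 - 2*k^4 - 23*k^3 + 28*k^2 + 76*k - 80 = (k - 2)*(k^4 - 23*k^2 - 18*k + 40) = (k - 2)*(k + 4)*(k^3 - 4*k^2 - 7*k + 10) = (k - 2)*(k - 1)*(k + 4)*(k^2 - 3*k - 10) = (k - 2)*(k - 1)*(k + 2)*(k + 4)*(k - 5)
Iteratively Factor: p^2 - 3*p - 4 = (p + 1)*(p - 4)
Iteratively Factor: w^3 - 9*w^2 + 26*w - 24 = (w - 4)*(w^2 - 5*w + 6) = (w - 4)*(w - 3)*(w - 2)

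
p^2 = p^2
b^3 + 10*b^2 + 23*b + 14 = (b + 1)*(b + 2)*(b + 7)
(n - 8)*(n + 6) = n^2 - 2*n - 48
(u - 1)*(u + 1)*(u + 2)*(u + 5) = u^4 + 7*u^3 + 9*u^2 - 7*u - 10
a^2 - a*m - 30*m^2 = (a - 6*m)*(a + 5*m)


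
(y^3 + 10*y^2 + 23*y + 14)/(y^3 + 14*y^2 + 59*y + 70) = (y + 1)/(y + 5)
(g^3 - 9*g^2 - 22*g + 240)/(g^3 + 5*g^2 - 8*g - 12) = (g^3 - 9*g^2 - 22*g + 240)/(g^3 + 5*g^2 - 8*g - 12)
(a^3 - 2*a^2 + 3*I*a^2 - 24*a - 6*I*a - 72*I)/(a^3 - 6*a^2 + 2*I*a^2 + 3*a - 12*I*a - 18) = (a + 4)/(a - I)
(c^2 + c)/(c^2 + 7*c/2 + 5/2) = 2*c/(2*c + 5)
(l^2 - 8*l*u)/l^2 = (l - 8*u)/l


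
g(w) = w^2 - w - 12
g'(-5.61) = -12.22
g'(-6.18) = -13.36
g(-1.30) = -9.01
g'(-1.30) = -3.60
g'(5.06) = 9.12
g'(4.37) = 7.74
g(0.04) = -12.04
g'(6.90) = 12.80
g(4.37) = 2.73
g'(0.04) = -0.92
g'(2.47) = 3.94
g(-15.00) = 228.00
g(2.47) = -8.37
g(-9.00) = 78.00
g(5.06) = 8.54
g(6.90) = 28.71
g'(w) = 2*w - 1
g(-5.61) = 25.08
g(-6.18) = 32.37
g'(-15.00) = -31.00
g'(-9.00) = -19.00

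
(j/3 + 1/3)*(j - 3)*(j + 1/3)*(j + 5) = j^4/3 + 10*j^3/9 - 4*j^2 - 58*j/9 - 5/3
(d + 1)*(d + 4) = d^2 + 5*d + 4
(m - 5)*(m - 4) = m^2 - 9*m + 20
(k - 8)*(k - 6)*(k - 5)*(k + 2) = k^4 - 17*k^3 + 80*k^2 - 4*k - 480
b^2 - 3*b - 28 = (b - 7)*(b + 4)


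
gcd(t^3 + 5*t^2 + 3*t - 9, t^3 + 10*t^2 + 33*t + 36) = t^2 + 6*t + 9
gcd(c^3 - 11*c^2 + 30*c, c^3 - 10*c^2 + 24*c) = c^2 - 6*c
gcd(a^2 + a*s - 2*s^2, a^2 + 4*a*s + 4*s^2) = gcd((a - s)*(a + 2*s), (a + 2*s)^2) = a + 2*s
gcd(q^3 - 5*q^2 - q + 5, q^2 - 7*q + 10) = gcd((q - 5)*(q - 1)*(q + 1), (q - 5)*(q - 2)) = q - 5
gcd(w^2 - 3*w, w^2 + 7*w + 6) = 1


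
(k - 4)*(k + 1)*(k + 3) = k^3 - 13*k - 12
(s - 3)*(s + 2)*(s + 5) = s^3 + 4*s^2 - 11*s - 30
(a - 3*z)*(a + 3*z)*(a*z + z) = a^3*z + a^2*z - 9*a*z^3 - 9*z^3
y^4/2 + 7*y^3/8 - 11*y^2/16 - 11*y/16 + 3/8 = (y/2 + 1/2)*(y - 3/4)*(y - 1/2)*(y + 2)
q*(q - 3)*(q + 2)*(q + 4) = q^4 + 3*q^3 - 10*q^2 - 24*q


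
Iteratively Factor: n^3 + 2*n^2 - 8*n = (n)*(n^2 + 2*n - 8) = n*(n - 2)*(n + 4)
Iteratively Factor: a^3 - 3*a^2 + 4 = (a - 2)*(a^2 - a - 2) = (a - 2)^2*(a + 1)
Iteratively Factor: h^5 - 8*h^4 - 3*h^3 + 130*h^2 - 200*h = (h)*(h^4 - 8*h^3 - 3*h^2 + 130*h - 200) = h*(h - 2)*(h^3 - 6*h^2 - 15*h + 100) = h*(h - 5)*(h - 2)*(h^2 - h - 20) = h*(h - 5)*(h - 2)*(h + 4)*(h - 5)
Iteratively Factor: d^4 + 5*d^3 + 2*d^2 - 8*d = (d + 4)*(d^3 + d^2 - 2*d) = d*(d + 4)*(d^2 + d - 2) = d*(d + 2)*(d + 4)*(d - 1)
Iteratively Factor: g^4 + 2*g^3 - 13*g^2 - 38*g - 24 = (g + 2)*(g^3 - 13*g - 12) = (g + 1)*(g + 2)*(g^2 - g - 12) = (g + 1)*(g + 2)*(g + 3)*(g - 4)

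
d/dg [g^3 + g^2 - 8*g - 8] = 3*g^2 + 2*g - 8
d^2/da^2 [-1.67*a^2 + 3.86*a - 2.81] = -3.34000000000000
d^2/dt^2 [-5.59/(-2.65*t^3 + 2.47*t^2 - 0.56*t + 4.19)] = ((27.6146 - 88.881*t)*(2.65*t^3 - 2.47*t^2 + 0.56*t - 4.19) + 5.59*(7.95*t^2 - 4.94*t + 0.56)*(15.9*t^2 - 9.88*t + 1.12))/(2.65*t^3 - 2.47*t^2 + 0.56*t - 4.19)^3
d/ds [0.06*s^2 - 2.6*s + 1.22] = 0.12*s - 2.6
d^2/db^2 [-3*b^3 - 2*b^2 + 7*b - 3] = -18*b - 4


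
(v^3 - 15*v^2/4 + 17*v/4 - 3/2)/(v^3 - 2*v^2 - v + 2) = (v - 3/4)/(v + 1)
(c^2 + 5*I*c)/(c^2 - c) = (c + 5*I)/(c - 1)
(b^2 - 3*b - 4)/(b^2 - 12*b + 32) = (b + 1)/(b - 8)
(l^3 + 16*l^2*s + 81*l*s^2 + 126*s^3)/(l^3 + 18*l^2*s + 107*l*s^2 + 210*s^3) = (l + 3*s)/(l + 5*s)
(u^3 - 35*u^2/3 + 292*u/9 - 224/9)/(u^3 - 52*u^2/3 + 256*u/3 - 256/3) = (u - 7/3)/(u - 8)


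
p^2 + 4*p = p*(p + 4)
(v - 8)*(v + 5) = v^2 - 3*v - 40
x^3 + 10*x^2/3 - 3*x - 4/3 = (x - 1)*(x + 1/3)*(x + 4)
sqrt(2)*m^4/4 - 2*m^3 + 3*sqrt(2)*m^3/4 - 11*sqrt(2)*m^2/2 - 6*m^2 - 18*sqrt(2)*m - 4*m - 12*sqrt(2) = (m/2 + 1/2)*(m - 6*sqrt(2))*(m + 2*sqrt(2))*(sqrt(2)*m/2 + sqrt(2))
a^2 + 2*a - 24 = (a - 4)*(a + 6)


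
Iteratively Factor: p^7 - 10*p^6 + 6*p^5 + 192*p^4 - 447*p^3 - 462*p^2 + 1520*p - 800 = (p - 1)*(p^6 - 9*p^5 - 3*p^4 + 189*p^3 - 258*p^2 - 720*p + 800) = (p - 4)*(p - 1)*(p^5 - 5*p^4 - 23*p^3 + 97*p^2 + 130*p - 200) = (p - 4)*(p - 1)^2*(p^4 - 4*p^3 - 27*p^2 + 70*p + 200) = (p - 4)*(p - 1)^2*(p + 4)*(p^3 - 8*p^2 + 5*p + 50) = (p - 5)*(p - 4)*(p - 1)^2*(p + 4)*(p^2 - 3*p - 10) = (p - 5)^2*(p - 4)*(p - 1)^2*(p + 4)*(p + 2)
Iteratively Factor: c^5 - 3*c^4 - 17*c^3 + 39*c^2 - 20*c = (c - 1)*(c^4 - 2*c^3 - 19*c^2 + 20*c) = (c - 1)*(c + 4)*(c^3 - 6*c^2 + 5*c) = (c - 1)^2*(c + 4)*(c^2 - 5*c) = c*(c - 1)^2*(c + 4)*(c - 5)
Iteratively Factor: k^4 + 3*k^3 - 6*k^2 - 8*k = (k)*(k^3 + 3*k^2 - 6*k - 8) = k*(k + 4)*(k^2 - k - 2) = k*(k - 2)*(k + 4)*(k + 1)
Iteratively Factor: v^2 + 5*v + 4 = (v + 1)*(v + 4)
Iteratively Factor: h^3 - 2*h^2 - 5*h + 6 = (h + 2)*(h^2 - 4*h + 3) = (h - 1)*(h + 2)*(h - 3)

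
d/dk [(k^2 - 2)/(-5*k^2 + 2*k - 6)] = 2*(k^2 - 16*k + 2)/(25*k^4 - 20*k^3 + 64*k^2 - 24*k + 36)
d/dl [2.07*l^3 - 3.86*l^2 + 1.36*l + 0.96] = 6.21*l^2 - 7.72*l + 1.36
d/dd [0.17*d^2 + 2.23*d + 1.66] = 0.34*d + 2.23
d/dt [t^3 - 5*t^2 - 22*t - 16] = 3*t^2 - 10*t - 22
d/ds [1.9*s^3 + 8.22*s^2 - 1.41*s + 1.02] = 5.7*s^2 + 16.44*s - 1.41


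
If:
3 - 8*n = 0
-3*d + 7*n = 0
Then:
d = 7/8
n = 3/8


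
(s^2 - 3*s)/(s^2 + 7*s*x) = (s - 3)/(s + 7*x)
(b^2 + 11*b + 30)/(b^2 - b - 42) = (b + 5)/(b - 7)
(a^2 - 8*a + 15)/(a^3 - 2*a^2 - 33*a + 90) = 1/(a + 6)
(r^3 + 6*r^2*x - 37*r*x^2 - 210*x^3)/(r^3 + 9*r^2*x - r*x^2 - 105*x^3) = (-r + 6*x)/(-r + 3*x)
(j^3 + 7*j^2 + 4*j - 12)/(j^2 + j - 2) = j + 6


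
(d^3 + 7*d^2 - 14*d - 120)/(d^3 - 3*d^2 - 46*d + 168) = (d^2 + 11*d + 30)/(d^2 + d - 42)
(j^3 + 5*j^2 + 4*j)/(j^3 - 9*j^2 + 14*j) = (j^2 + 5*j + 4)/(j^2 - 9*j + 14)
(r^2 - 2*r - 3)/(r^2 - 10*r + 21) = (r + 1)/(r - 7)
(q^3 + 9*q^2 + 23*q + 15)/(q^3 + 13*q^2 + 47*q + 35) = (q + 3)/(q + 7)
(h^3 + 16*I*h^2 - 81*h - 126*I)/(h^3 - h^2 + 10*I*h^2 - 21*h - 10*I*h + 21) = (h + 6*I)/(h - 1)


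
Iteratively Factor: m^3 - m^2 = (m - 1)*(m^2) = m*(m - 1)*(m)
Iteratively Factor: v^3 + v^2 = (v)*(v^2 + v) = v^2*(v + 1)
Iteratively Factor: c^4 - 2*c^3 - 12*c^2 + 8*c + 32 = (c - 2)*(c^3 - 12*c - 16) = (c - 4)*(c - 2)*(c^2 + 4*c + 4) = (c - 4)*(c - 2)*(c + 2)*(c + 2)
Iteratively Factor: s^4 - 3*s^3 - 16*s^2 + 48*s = (s - 4)*(s^3 + s^2 - 12*s) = (s - 4)*(s + 4)*(s^2 - 3*s) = (s - 4)*(s - 3)*(s + 4)*(s)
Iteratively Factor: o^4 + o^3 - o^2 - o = (o + 1)*(o^3 - o) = o*(o + 1)*(o^2 - 1) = o*(o - 1)*(o + 1)*(o + 1)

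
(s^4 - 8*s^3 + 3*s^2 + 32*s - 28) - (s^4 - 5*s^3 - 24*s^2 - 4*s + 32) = -3*s^3 + 27*s^2 + 36*s - 60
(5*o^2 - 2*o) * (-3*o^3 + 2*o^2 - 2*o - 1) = -15*o^5 + 16*o^4 - 14*o^3 - o^2 + 2*o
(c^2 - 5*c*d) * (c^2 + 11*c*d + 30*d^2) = c^4 + 6*c^3*d - 25*c^2*d^2 - 150*c*d^3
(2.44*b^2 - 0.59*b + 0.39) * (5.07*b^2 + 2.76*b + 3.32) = 12.3708*b^4 + 3.7431*b^3 + 8.4497*b^2 - 0.8824*b + 1.2948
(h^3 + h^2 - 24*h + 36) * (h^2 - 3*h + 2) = h^5 - 2*h^4 - 25*h^3 + 110*h^2 - 156*h + 72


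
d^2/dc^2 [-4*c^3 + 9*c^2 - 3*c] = 18 - 24*c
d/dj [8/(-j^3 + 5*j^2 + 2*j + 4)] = 8*(3*j^2 - 10*j - 2)/(-j^3 + 5*j^2 + 2*j + 4)^2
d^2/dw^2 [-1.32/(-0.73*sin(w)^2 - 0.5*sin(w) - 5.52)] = (-2.813712*sin(w)^4 - 1.4454*sin(w)^3 + 25.166856*sin(w)^2 + 6.534*sin(w) - 9.978144)/(0.73*sin(w)^2 + 0.5*sin(w) + 5.52)^3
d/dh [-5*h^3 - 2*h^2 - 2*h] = -15*h^2 - 4*h - 2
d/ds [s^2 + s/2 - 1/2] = 2*s + 1/2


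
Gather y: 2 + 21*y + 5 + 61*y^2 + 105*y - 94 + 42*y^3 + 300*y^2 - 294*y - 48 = 42*y^3 + 361*y^2 - 168*y - 135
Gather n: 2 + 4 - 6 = 0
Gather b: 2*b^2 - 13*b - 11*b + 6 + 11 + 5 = 2*b^2 - 24*b + 22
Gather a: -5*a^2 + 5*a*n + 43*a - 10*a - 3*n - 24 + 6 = -5*a^2 + a*(5*n + 33) - 3*n - 18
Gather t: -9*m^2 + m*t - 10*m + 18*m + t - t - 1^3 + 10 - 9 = -9*m^2 + m*t + 8*m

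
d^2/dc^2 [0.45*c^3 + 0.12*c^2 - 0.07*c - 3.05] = 2.7*c + 0.24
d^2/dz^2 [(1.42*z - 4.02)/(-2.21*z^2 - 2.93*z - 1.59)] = (-(1.42*z - 4.02)*(4.42*z + 2.93)*(8.84*z + 5.86) + (18.8292*z - 9.4472)*(2.21*z^2 + 2.93*z + 1.59))/(2.21*z^2 + 2.93*z + 1.59)^3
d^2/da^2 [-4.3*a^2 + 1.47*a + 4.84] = -8.60000000000000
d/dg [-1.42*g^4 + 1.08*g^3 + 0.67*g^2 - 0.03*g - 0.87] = -5.68*g^3 + 3.24*g^2 + 1.34*g - 0.03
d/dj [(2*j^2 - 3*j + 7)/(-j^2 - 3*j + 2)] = (-9*j^2 + 22*j + 15)/(j^4 + 6*j^3 + 5*j^2 - 12*j + 4)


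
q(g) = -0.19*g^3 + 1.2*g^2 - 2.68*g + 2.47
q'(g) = -0.57*g^2 + 2.4*g - 2.68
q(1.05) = 0.76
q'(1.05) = -0.79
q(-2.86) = 24.40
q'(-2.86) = -14.21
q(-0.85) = 5.73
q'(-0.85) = -5.13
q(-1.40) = 9.10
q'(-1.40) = -7.16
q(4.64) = -3.11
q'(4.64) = -3.82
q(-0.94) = 6.21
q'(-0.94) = -5.44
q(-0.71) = 5.05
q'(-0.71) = -4.67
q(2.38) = 0.33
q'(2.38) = -0.20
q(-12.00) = 535.75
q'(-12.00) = -113.56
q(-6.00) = 102.79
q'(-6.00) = -37.60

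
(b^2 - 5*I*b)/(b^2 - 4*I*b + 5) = b/(b + I)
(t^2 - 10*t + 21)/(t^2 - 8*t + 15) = (t - 7)/(t - 5)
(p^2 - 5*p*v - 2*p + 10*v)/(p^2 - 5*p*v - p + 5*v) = (p - 2)/(p - 1)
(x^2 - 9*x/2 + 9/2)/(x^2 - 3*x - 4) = (-2*x^2 + 9*x - 9)/(2*(-x^2 + 3*x + 4))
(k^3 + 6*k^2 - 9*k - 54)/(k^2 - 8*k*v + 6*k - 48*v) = (9 - k^2)/(-k + 8*v)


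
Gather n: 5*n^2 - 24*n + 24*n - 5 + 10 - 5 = 5*n^2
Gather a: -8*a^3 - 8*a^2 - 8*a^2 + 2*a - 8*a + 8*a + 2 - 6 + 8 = -8*a^3 - 16*a^2 + 2*a + 4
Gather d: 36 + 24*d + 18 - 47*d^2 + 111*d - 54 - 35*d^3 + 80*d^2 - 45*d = -35*d^3 + 33*d^2 + 90*d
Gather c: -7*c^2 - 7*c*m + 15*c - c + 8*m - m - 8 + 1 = -7*c^2 + c*(14 - 7*m) + 7*m - 7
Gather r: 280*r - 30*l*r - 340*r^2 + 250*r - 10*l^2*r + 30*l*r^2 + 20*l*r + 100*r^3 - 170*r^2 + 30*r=100*r^3 + r^2*(30*l - 510) + r*(-10*l^2 - 10*l + 560)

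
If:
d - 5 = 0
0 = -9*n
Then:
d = 5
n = 0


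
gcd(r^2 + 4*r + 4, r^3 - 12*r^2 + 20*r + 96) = r + 2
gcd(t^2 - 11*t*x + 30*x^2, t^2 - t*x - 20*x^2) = -t + 5*x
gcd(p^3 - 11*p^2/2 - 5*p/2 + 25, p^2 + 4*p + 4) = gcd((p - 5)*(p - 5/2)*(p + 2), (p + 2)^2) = p + 2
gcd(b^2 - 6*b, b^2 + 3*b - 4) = 1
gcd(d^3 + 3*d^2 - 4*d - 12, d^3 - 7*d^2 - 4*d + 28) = d^2 - 4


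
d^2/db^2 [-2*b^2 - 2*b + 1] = -4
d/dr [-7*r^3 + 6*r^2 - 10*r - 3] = -21*r^2 + 12*r - 10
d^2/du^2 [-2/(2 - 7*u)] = 196/(7*u - 2)^3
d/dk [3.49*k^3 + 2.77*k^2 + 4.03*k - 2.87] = 10.47*k^2 + 5.54*k + 4.03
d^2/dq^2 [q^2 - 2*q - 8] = 2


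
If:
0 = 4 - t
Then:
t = 4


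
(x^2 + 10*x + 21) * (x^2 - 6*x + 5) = x^4 + 4*x^3 - 34*x^2 - 76*x + 105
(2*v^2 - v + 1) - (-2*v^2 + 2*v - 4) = 4*v^2 - 3*v + 5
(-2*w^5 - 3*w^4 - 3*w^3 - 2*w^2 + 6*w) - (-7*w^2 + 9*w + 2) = -2*w^5 - 3*w^4 - 3*w^3 + 5*w^2 - 3*w - 2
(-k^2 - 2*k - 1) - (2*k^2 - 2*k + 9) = -3*k^2 - 10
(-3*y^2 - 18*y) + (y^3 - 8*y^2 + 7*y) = y^3 - 11*y^2 - 11*y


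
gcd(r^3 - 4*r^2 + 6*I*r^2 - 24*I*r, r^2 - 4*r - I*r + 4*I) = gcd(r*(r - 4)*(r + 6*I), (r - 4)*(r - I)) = r - 4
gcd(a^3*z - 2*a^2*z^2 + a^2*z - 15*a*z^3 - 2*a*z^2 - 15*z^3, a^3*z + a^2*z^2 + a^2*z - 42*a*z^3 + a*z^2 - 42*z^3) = a*z + z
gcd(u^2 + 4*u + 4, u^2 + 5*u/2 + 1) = u + 2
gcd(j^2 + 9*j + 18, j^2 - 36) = j + 6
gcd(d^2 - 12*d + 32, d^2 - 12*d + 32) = d^2 - 12*d + 32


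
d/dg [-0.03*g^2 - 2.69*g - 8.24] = -0.06*g - 2.69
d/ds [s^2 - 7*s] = 2*s - 7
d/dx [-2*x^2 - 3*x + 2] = -4*x - 3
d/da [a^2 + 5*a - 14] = 2*a + 5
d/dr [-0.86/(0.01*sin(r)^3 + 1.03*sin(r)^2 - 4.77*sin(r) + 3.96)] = (0.0258*sin(r)^2 + 1.7716*sin(r) - 4.1022)*cos(r)/(0.01*sin(r)^3 + 1.03*sin(r)^2 - 4.77*sin(r) + 3.96)^2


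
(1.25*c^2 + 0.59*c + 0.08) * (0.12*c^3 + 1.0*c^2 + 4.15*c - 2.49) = 0.15*c^5 + 1.3208*c^4 + 5.7871*c^3 - 0.584*c^2 - 1.1371*c - 0.1992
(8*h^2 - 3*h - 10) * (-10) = -80*h^2 + 30*h + 100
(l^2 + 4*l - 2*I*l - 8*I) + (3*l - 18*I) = l^2 + 7*l - 2*I*l - 26*I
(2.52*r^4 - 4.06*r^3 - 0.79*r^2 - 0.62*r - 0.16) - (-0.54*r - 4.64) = 2.52*r^4 - 4.06*r^3 - 0.79*r^2 - 0.08*r + 4.48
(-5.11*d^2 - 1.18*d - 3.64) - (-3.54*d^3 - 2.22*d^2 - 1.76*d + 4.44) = 3.54*d^3 - 2.89*d^2 + 0.58*d - 8.08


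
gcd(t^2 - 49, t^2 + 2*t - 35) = t + 7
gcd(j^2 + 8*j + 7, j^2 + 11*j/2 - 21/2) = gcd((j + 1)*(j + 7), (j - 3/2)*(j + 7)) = j + 7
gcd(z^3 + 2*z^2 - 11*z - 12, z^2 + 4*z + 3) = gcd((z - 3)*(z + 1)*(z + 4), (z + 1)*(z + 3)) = z + 1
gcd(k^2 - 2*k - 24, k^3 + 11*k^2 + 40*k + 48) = k + 4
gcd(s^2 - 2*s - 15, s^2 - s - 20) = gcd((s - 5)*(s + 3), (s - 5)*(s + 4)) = s - 5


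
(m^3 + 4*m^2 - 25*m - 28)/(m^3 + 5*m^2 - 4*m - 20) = (m^3 + 4*m^2 - 25*m - 28)/(m^3 + 5*m^2 - 4*m - 20)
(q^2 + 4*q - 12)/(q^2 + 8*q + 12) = (q - 2)/(q + 2)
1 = 1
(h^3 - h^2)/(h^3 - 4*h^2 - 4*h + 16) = h^2*(h - 1)/(h^3 - 4*h^2 - 4*h + 16)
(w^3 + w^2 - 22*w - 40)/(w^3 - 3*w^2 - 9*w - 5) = (w^2 + 6*w + 8)/(w^2 + 2*w + 1)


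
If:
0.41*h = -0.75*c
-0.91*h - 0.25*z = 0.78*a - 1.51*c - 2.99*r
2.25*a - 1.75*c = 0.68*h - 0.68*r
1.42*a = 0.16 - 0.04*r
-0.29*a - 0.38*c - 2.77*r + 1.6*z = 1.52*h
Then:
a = 0.12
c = 0.20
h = -0.37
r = -0.24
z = -0.71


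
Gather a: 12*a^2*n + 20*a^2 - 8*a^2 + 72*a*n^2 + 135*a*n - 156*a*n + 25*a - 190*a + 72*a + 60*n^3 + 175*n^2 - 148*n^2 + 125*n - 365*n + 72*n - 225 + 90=a^2*(12*n + 12) + a*(72*n^2 - 21*n - 93) + 60*n^3 + 27*n^2 - 168*n - 135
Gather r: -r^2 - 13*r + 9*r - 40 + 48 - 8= -r^2 - 4*r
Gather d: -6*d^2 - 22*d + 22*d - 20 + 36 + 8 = 24 - 6*d^2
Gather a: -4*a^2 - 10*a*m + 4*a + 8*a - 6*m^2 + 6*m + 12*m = -4*a^2 + a*(12 - 10*m) - 6*m^2 + 18*m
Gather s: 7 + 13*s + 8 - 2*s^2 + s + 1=-2*s^2 + 14*s + 16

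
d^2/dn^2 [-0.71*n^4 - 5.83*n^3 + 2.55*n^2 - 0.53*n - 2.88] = -8.52*n^2 - 34.98*n + 5.1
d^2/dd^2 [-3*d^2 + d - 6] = -6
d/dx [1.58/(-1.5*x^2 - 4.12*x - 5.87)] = (4.74*x + 6.5096)/(1.5*x^2 + 4.12*x + 5.87)^2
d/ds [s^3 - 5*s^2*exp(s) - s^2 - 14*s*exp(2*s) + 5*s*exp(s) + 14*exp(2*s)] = -5*s^2*exp(s) + 3*s^2 - 28*s*exp(2*s) - 5*s*exp(s) - 2*s + 14*exp(2*s) + 5*exp(s)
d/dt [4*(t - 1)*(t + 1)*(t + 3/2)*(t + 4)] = 16*t^3 + 66*t^2 + 40*t - 22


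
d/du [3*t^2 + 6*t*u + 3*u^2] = 6*t + 6*u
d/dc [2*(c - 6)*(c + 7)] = 4*c + 2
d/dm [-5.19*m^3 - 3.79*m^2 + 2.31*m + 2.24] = -15.57*m^2 - 7.58*m + 2.31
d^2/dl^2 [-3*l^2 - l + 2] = -6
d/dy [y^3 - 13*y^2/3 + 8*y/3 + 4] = 3*y^2 - 26*y/3 + 8/3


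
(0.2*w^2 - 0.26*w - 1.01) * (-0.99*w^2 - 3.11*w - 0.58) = -0.198*w^4 - 0.3646*w^3 + 1.6925*w^2 + 3.2919*w + 0.5858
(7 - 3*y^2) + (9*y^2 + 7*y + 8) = 6*y^2 + 7*y + 15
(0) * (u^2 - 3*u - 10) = 0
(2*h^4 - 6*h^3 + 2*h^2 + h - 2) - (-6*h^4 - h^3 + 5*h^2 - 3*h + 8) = 8*h^4 - 5*h^3 - 3*h^2 + 4*h - 10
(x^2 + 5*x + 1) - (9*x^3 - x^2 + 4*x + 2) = -9*x^3 + 2*x^2 + x - 1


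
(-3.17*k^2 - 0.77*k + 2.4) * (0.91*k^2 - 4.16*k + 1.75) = -2.8847*k^4 + 12.4865*k^3 - 0.160299999999999*k^2 - 11.3315*k + 4.2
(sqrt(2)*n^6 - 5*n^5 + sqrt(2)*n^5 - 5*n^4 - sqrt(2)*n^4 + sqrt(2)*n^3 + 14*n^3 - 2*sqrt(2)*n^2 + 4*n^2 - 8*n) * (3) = 3*sqrt(2)*n^6 - 15*n^5 + 3*sqrt(2)*n^5 - 15*n^4 - 3*sqrt(2)*n^4 + 3*sqrt(2)*n^3 + 42*n^3 - 6*sqrt(2)*n^2 + 12*n^2 - 24*n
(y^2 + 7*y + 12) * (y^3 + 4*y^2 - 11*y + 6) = y^5 + 11*y^4 + 29*y^3 - 23*y^2 - 90*y + 72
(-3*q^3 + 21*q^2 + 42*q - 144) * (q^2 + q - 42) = -3*q^5 + 18*q^4 + 189*q^3 - 984*q^2 - 1908*q + 6048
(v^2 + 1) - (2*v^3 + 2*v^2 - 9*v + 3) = -2*v^3 - v^2 + 9*v - 2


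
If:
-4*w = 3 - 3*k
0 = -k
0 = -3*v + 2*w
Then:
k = 0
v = -1/2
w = -3/4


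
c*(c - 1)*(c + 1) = c^3 - c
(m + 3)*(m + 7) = m^2 + 10*m + 21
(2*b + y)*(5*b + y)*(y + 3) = 10*b^2*y + 30*b^2 + 7*b*y^2 + 21*b*y + y^3 + 3*y^2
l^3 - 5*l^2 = l^2*(l - 5)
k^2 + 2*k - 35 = (k - 5)*(k + 7)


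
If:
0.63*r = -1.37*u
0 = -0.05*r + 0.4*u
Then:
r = 0.00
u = 0.00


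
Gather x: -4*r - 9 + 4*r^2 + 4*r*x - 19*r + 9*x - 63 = 4*r^2 - 23*r + x*(4*r + 9) - 72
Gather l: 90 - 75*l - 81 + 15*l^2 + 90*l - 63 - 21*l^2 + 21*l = -6*l^2 + 36*l - 54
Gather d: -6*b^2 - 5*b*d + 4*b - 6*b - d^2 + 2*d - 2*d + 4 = -6*b^2 - 5*b*d - 2*b - d^2 + 4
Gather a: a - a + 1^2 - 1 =0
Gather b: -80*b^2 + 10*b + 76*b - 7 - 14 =-80*b^2 + 86*b - 21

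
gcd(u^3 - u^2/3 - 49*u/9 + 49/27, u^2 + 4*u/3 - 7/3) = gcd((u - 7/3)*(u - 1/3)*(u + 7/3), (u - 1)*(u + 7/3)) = u + 7/3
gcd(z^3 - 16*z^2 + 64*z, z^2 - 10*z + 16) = z - 8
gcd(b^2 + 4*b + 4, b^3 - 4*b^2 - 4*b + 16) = b + 2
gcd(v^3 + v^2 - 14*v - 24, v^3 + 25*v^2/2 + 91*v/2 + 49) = v + 2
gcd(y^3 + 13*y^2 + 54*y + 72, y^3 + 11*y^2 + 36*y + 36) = y^2 + 9*y + 18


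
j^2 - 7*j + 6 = (j - 6)*(j - 1)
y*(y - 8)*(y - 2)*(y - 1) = y^4 - 11*y^3 + 26*y^2 - 16*y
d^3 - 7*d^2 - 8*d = d*(d - 8)*(d + 1)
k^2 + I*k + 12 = (k - 3*I)*(k + 4*I)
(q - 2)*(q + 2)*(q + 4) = q^3 + 4*q^2 - 4*q - 16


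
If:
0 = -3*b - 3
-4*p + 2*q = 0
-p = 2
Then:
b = -1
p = -2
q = -4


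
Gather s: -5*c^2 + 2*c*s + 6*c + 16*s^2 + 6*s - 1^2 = -5*c^2 + 6*c + 16*s^2 + s*(2*c + 6) - 1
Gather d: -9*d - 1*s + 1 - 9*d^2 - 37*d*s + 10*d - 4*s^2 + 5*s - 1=-9*d^2 + d*(1 - 37*s) - 4*s^2 + 4*s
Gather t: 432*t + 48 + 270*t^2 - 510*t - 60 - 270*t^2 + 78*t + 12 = 0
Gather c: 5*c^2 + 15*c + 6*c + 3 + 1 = 5*c^2 + 21*c + 4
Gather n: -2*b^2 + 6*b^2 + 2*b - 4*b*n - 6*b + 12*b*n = 4*b^2 + 8*b*n - 4*b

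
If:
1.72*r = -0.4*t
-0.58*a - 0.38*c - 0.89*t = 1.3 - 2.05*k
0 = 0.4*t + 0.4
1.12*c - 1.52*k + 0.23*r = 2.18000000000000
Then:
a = 2.64532019704433*k - 1.95085347691603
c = 1.35714285714286*k + 1.89867109634551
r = 0.23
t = -1.00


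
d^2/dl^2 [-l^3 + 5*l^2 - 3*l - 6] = 10 - 6*l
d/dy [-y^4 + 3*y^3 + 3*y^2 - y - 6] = -4*y^3 + 9*y^2 + 6*y - 1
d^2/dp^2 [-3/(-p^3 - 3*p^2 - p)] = 6*(-3*p*(p + 1)*(p^2 + 3*p + 1) + (3*p^2 + 6*p + 1)^2)/(p^3*(p^2 + 3*p + 1)^3)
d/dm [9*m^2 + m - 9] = 18*m + 1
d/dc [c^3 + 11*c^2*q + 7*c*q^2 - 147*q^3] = 3*c^2 + 22*c*q + 7*q^2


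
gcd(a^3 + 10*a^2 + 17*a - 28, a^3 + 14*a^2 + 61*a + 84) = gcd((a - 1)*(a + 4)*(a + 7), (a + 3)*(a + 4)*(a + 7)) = a^2 + 11*a + 28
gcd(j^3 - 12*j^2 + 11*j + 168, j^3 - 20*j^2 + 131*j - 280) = j^2 - 15*j + 56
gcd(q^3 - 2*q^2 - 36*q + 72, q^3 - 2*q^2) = q - 2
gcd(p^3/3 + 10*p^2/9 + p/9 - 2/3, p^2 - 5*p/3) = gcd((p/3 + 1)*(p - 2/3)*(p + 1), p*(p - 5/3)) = 1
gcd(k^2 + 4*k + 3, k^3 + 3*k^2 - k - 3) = k^2 + 4*k + 3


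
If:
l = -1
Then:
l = -1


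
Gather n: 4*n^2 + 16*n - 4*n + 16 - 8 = 4*n^2 + 12*n + 8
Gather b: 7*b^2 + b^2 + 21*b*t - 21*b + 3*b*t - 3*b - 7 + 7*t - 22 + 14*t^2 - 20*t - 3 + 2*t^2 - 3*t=8*b^2 + b*(24*t - 24) + 16*t^2 - 16*t - 32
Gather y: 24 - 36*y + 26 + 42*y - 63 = 6*y - 13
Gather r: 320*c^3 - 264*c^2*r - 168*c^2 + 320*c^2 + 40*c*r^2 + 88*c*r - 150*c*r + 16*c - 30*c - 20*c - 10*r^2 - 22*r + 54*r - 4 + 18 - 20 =320*c^3 + 152*c^2 - 34*c + r^2*(40*c - 10) + r*(-264*c^2 - 62*c + 32) - 6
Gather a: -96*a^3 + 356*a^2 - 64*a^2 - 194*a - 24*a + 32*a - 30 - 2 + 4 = -96*a^3 + 292*a^2 - 186*a - 28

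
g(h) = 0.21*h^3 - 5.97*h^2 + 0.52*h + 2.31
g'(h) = 0.63*h^2 - 11.94*h + 0.52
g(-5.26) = -196.16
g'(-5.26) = 80.75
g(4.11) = -81.82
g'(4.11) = -37.91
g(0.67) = 0.04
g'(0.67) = -7.20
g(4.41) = -93.49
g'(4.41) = -39.88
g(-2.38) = -35.58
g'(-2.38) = 32.51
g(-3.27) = -70.57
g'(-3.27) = 46.30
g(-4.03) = -110.49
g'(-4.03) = 58.87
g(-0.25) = 1.80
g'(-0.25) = 3.54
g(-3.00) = -58.65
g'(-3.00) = 42.01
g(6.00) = -164.13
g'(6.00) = -48.44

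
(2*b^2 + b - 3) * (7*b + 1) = 14*b^3 + 9*b^2 - 20*b - 3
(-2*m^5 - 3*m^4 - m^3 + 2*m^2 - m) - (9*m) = -2*m^5 - 3*m^4 - m^3 + 2*m^2 - 10*m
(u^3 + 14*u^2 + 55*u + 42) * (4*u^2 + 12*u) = 4*u^5 + 68*u^4 + 388*u^3 + 828*u^2 + 504*u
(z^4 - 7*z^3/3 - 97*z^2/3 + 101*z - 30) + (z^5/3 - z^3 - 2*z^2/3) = z^5/3 + z^4 - 10*z^3/3 - 33*z^2 + 101*z - 30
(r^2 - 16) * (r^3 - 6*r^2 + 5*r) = r^5 - 6*r^4 - 11*r^3 + 96*r^2 - 80*r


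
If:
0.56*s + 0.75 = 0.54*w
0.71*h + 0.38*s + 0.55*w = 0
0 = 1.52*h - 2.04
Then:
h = 1.34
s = -1.81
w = -0.48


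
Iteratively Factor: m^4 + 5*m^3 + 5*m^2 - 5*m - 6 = (m + 1)*(m^3 + 4*m^2 + m - 6) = (m - 1)*(m + 1)*(m^2 + 5*m + 6) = (m - 1)*(m + 1)*(m + 2)*(m + 3)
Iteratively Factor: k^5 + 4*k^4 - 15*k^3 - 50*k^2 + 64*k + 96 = (k + 4)*(k^4 - 15*k^2 + 10*k + 24) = (k - 3)*(k + 4)*(k^3 + 3*k^2 - 6*k - 8) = (k - 3)*(k - 2)*(k + 4)*(k^2 + 5*k + 4) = (k - 3)*(k - 2)*(k + 1)*(k + 4)*(k + 4)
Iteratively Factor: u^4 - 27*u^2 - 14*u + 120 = (u - 2)*(u^3 + 2*u^2 - 23*u - 60) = (u - 2)*(u + 3)*(u^2 - u - 20) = (u - 5)*(u - 2)*(u + 3)*(u + 4)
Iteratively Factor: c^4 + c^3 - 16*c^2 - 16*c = (c)*(c^3 + c^2 - 16*c - 16) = c*(c - 4)*(c^2 + 5*c + 4) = c*(c - 4)*(c + 4)*(c + 1)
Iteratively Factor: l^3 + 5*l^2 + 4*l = (l + 1)*(l^2 + 4*l) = l*(l + 1)*(l + 4)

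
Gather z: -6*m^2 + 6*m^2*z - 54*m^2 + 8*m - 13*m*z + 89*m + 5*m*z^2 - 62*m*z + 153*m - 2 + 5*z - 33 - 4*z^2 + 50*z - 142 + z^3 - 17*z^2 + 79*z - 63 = -60*m^2 + 250*m + z^3 + z^2*(5*m - 21) + z*(6*m^2 - 75*m + 134) - 240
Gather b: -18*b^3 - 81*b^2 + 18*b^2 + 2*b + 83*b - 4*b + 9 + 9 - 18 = -18*b^3 - 63*b^2 + 81*b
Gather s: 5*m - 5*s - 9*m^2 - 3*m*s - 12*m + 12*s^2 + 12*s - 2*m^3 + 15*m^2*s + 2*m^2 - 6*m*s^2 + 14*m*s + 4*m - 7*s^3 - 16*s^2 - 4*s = -2*m^3 - 7*m^2 - 3*m - 7*s^3 + s^2*(-6*m - 4) + s*(15*m^2 + 11*m + 3)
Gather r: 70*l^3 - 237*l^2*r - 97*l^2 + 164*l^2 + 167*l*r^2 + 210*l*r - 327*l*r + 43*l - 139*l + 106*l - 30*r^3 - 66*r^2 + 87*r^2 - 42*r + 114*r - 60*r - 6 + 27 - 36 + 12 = 70*l^3 + 67*l^2 + 10*l - 30*r^3 + r^2*(167*l + 21) + r*(-237*l^2 - 117*l + 12) - 3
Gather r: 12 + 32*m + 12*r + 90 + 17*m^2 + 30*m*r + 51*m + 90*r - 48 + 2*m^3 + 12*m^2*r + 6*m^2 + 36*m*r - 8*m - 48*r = 2*m^3 + 23*m^2 + 75*m + r*(12*m^2 + 66*m + 54) + 54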